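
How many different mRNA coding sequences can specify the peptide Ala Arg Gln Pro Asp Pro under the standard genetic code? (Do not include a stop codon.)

1536

Ala: 4 codons.
Arg: 6 codons.
Gln: 2 codons.
Pro: 4 codons.
Asp: 2 codons.
Pro: 4 codons.
4 × 6 × 2 × 4 × 2 × 4 = 1536.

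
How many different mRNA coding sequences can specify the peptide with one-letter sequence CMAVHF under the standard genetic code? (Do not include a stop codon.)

128

Cys: 2 codons.
Met: 1 codon.
Ala: 4 codons.
Val: 4 codons.
His: 2 codons.
Phe: 2 codons.
2 × 1 × 4 × 4 × 2 × 2 = 128.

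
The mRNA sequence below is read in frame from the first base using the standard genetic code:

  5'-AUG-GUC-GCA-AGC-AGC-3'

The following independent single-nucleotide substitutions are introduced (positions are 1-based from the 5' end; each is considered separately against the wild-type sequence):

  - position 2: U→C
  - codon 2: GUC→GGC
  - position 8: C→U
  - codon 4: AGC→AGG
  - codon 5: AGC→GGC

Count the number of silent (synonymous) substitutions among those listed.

Codon 1: AUG (Met) → ACG (Thr) — missense.
Codon 2: GUC (Val) → GGC (Gly) — missense.
Codon 3: GCA (Ala) → GUA (Val) — missense.
Codon 4: AGC (Ser) → AGG (Arg) — missense.
Codon 5: AGC (Ser) → GGC (Gly) — missense.
Synonymous: 0 of 5.

0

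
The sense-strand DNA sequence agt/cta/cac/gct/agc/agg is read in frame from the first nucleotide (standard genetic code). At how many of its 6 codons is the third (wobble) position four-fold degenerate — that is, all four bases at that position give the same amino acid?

Codon 1 AGT (Ser): third position 2-fold.
Codon 2 CTA (Leu): third position 4-fold.
Codon 3 CAC (His): third position 2-fold.
Codon 4 GCT (Ala): third position 4-fold.
Codon 5 AGC (Ser): third position 2-fold.
Codon 6 AGG (Arg): third position 2-fold.
Four-fold degenerate third positions: 2.

2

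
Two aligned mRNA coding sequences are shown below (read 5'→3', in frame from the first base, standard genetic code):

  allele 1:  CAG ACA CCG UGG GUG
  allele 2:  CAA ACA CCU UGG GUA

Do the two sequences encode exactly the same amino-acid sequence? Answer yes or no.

Codon 1: CAG Gln / CAA Gln — synonymous.
Codon 2: ACA Thr / ACA Thr — identical.
Codon 3: CCG Pro / CCU Pro — synonymous.
Codon 4: UGG Trp / UGG Trp — identical.
Codon 5: GUG Val / GUA Val — synonymous.
Nonsynonymous differences: 0 → same protein.

yes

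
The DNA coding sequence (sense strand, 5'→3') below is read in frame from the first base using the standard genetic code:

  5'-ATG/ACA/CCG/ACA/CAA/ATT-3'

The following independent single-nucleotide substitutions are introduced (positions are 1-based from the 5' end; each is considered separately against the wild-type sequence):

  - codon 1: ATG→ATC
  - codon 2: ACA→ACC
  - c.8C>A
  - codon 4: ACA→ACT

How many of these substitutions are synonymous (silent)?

2

Codon 1: ATG (Met) → ATC (Ile) — missense.
Codon 2: ACA (Thr) → ACC (Thr) — synonymous.
Codon 3: CCG (Pro) → CAG (Gln) — missense.
Codon 4: ACA (Thr) → ACT (Thr) — synonymous.
Synonymous: 2 of 4.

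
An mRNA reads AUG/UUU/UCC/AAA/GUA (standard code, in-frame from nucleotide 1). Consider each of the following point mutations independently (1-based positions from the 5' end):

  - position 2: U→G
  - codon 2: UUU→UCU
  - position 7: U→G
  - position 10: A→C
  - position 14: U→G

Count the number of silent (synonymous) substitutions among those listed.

0

Codon 1: AUG (Met) → AGG (Arg) — missense.
Codon 2: UUU (Phe) → UCU (Ser) — missense.
Codon 3: UCC (Ser) → GCC (Ala) — missense.
Codon 4: AAA (Lys) → CAA (Gln) — missense.
Codon 5: GUA (Val) → GGA (Gly) — missense.
Synonymous: 0 of 5.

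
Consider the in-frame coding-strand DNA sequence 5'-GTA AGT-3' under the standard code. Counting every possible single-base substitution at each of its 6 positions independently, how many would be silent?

Codon 1 (GTA, Val): 3 synonymous substitutions.
Codon 2 (AGT, Ser): 1 synonymous substitution.
Total: 3 + 1 = 4.

4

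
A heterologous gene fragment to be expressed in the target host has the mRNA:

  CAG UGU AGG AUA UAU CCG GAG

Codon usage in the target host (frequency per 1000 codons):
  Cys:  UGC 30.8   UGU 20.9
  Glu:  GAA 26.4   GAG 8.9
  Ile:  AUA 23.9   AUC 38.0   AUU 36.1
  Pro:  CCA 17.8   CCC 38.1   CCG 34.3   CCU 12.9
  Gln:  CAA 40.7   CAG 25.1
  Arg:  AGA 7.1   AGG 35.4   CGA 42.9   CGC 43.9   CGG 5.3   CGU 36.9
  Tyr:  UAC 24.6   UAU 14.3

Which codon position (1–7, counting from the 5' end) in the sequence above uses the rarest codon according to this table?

7

Codon 1 CAG (Gln): 25.1 per 1000.
Codon 2 UGU (Cys): 20.9 per 1000.
Codon 3 AGG (Arg): 35.4 per 1000.
Codon 4 AUA (Ile): 23.9 per 1000.
Codon 5 UAU (Tyr): 14.3 per 1000.
Codon 6 CCG (Pro): 34.3 per 1000.
Codon 7 GAG (Glu): 8.9 per 1000.
Lowest frequency is 8.9 at codon 7.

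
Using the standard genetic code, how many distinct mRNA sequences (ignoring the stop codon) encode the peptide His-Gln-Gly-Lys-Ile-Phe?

192

His: 2 codons.
Gln: 2 codons.
Gly: 4 codons.
Lys: 2 codons.
Ile: 3 codons.
Phe: 2 codons.
2 × 2 × 4 × 2 × 3 × 2 = 192.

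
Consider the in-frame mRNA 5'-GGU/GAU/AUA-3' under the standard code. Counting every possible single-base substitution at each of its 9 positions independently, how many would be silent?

6

Codon 1 (GGU, Gly): 3 synonymous substitutions.
Codon 2 (GAU, Asp): 1 synonymous substitution.
Codon 3 (AUA, Ile): 2 synonymous substitutions.
Total: 3 + 1 + 2 = 6.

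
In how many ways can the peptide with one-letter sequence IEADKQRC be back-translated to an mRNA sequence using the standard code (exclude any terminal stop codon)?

2304

Ile: 3 codons.
Glu: 2 codons.
Ala: 4 codons.
Asp: 2 codons.
Lys: 2 codons.
Gln: 2 codons.
Arg: 6 codons.
Cys: 2 codons.
3 × 2 × 4 × 2 × 2 × 2 × 6 × 2 = 2304.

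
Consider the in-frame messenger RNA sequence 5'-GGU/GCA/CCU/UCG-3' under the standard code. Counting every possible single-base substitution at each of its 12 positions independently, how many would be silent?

12

Codon 1 (GGU, Gly): 3 synonymous substitutions.
Codon 2 (GCA, Ala): 3 synonymous substitutions.
Codon 3 (CCU, Pro): 3 synonymous substitutions.
Codon 4 (UCG, Ser): 3 synonymous substitutions.
Total: 3 + 3 + 3 + 3 = 12.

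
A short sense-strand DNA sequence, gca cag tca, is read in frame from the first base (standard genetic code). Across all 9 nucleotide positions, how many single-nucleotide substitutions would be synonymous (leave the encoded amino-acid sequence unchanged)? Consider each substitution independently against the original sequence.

Codon 1 (GCA, Ala): 3 synonymous substitutions.
Codon 2 (CAG, Gln): 1 synonymous substitution.
Codon 3 (TCA, Ser): 3 synonymous substitutions.
Total: 3 + 1 + 3 = 7.

7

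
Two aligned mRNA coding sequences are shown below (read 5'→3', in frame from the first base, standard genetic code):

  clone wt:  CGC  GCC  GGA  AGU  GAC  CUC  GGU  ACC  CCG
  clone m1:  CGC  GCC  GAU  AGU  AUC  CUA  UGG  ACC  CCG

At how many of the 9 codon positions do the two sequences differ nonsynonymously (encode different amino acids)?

3

Codon 1: CGC Arg / CGC Arg — identical.
Codon 2: GCC Ala / GCC Ala — identical.
Codon 3: GGA Gly / GAU Asp — nonsynonymous.
Codon 4: AGU Ser / AGU Ser — identical.
Codon 5: GAC Asp / AUC Ile — nonsynonymous.
Codon 6: CUC Leu / CUA Leu — synonymous.
Codon 7: GGU Gly / UGG Trp — nonsynonymous.
Codon 8: ACC Thr / ACC Thr — identical.
Codon 9: CCG Pro / CCG Pro — identical.
Nonsynonymous differences: 3.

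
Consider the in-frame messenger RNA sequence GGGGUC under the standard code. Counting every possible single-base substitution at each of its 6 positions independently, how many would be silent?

Codon 1 (GGG, Gly): 3 synonymous substitutions.
Codon 2 (GUC, Val): 3 synonymous substitutions.
Total: 3 + 3 = 6.

6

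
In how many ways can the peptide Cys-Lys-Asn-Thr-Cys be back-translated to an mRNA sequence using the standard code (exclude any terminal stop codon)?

Cys: 2 codons.
Lys: 2 codons.
Asn: 2 codons.
Thr: 4 codons.
Cys: 2 codons.
2 × 2 × 2 × 4 × 2 = 64.

64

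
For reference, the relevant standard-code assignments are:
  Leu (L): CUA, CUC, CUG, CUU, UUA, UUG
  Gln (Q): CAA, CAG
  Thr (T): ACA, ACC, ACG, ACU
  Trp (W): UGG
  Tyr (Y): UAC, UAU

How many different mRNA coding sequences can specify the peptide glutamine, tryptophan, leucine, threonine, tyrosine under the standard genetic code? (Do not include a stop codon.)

96

Gln: 2 codons.
Trp: 1 codon.
Leu: 6 codons.
Thr: 4 codons.
Tyr: 2 codons.
2 × 1 × 6 × 4 × 2 = 96.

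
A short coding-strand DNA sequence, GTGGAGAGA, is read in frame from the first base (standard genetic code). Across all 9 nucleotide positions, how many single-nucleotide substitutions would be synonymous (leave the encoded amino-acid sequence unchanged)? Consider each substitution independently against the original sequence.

Codon 1 (GTG, Val): 3 synonymous substitutions.
Codon 2 (GAG, Glu): 1 synonymous substitution.
Codon 3 (AGA, Arg): 2 synonymous substitutions.
Total: 3 + 1 + 2 = 6.

6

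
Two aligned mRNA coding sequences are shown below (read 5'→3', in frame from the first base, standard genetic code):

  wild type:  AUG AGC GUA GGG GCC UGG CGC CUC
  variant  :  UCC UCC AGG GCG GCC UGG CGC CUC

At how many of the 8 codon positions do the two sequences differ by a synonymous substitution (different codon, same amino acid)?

Codon 1: AUG Met / UCC Ser — nonsynonymous.
Codon 2: AGC Ser / UCC Ser — synonymous.
Codon 3: GUA Val / AGG Arg — nonsynonymous.
Codon 4: GGG Gly / GCG Ala — nonsynonymous.
Codon 5: GCC Ala / GCC Ala — identical.
Codon 6: UGG Trp / UGG Trp — identical.
Codon 7: CGC Arg / CGC Arg — identical.
Codon 8: CUC Leu / CUC Leu — identical.
Synonymous differences: 1.

1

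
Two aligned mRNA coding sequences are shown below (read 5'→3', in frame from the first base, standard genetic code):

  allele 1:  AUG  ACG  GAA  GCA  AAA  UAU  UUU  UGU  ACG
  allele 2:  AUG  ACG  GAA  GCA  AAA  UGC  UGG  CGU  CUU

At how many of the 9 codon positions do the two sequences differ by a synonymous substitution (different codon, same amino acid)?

0

Codon 1: AUG Met / AUG Met — identical.
Codon 2: ACG Thr / ACG Thr — identical.
Codon 3: GAA Glu / GAA Glu — identical.
Codon 4: GCA Ala / GCA Ala — identical.
Codon 5: AAA Lys / AAA Lys — identical.
Codon 6: UAU Tyr / UGC Cys — nonsynonymous.
Codon 7: UUU Phe / UGG Trp — nonsynonymous.
Codon 8: UGU Cys / CGU Arg — nonsynonymous.
Codon 9: ACG Thr / CUU Leu — nonsynonymous.
Synonymous differences: 0.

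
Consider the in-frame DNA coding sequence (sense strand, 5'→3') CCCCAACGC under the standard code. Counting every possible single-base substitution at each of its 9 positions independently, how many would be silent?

Codon 1 (CCC, Pro): 3 synonymous substitutions.
Codon 2 (CAA, Gln): 1 synonymous substitution.
Codon 3 (CGC, Arg): 3 synonymous substitutions.
Total: 3 + 1 + 3 = 7.

7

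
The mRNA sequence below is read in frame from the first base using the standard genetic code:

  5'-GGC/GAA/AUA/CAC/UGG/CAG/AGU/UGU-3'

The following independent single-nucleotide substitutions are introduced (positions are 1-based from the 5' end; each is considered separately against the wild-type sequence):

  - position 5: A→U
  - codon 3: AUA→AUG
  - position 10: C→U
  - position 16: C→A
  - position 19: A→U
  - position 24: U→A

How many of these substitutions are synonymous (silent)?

0

Codon 2: GAA (Glu) → GUA (Val) — missense.
Codon 3: AUA (Ile) → AUG (Met) — missense.
Codon 4: CAC (His) → UAC (Tyr) — missense.
Codon 6: CAG (Gln) → AAG (Lys) — missense.
Codon 7: AGU (Ser) → UGU (Cys) — missense.
Codon 8: UGU (Cys) → UGA (Stop) — nonsense.
Synonymous: 0 of 6.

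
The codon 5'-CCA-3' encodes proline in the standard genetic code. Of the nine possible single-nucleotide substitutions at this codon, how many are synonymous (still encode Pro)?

Position 1: none → 0 synonymous.
Position 2: none → 0 synonymous.
Position 3: CCU, CCC, CCG → 3 synonymous.
Total: 0 + 0 + 3 = 3.

3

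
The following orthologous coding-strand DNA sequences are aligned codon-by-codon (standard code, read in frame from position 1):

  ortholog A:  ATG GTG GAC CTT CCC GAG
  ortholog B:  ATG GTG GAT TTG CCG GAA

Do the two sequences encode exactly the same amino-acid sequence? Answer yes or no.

yes

Codon 1: ATG Met / ATG Met — identical.
Codon 2: GTG Val / GTG Val — identical.
Codon 3: GAC Asp / GAT Asp — synonymous.
Codon 4: CTT Leu / TTG Leu — synonymous.
Codon 5: CCC Pro / CCG Pro — synonymous.
Codon 6: GAG Glu / GAA Glu — synonymous.
Nonsynonymous differences: 0 → same protein.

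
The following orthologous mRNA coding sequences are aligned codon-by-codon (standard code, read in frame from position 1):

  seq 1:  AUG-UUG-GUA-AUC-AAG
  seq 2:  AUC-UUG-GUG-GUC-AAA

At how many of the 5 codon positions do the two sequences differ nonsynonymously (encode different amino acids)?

Codon 1: AUG Met / AUC Ile — nonsynonymous.
Codon 2: UUG Leu / UUG Leu — identical.
Codon 3: GUA Val / GUG Val — synonymous.
Codon 4: AUC Ile / GUC Val — nonsynonymous.
Codon 5: AAG Lys / AAA Lys — synonymous.
Nonsynonymous differences: 2.

2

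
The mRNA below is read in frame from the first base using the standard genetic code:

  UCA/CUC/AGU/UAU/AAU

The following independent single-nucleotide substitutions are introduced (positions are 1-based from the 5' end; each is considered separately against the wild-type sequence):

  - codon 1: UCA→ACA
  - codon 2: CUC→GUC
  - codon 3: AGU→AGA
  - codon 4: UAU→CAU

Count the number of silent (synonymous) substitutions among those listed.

0

Codon 1: UCA (Ser) → ACA (Thr) — missense.
Codon 2: CUC (Leu) → GUC (Val) — missense.
Codon 3: AGU (Ser) → AGA (Arg) — missense.
Codon 4: UAU (Tyr) → CAU (His) — missense.
Synonymous: 0 of 4.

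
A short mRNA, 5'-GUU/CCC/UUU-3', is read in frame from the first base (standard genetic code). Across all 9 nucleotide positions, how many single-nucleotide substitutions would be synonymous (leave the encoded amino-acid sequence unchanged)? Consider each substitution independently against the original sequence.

7

Codon 1 (GUU, Val): 3 synonymous substitutions.
Codon 2 (CCC, Pro): 3 synonymous substitutions.
Codon 3 (UUU, Phe): 1 synonymous substitution.
Total: 3 + 3 + 1 = 7.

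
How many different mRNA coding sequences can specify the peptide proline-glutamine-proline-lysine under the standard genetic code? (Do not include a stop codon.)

Pro: 4 codons.
Gln: 2 codons.
Pro: 4 codons.
Lys: 2 codons.
4 × 2 × 4 × 2 = 64.

64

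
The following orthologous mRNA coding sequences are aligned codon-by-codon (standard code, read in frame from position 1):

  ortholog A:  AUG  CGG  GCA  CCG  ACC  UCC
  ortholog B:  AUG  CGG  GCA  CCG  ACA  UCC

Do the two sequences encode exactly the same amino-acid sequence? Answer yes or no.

yes

Codon 1: AUG Met / AUG Met — identical.
Codon 2: CGG Arg / CGG Arg — identical.
Codon 3: GCA Ala / GCA Ala — identical.
Codon 4: CCG Pro / CCG Pro — identical.
Codon 5: ACC Thr / ACA Thr — synonymous.
Codon 6: UCC Ser / UCC Ser — identical.
Nonsynonymous differences: 0 → same protein.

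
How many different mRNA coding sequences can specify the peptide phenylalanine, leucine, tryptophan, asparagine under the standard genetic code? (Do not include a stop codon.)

24

Phe: 2 codons.
Leu: 6 codons.
Trp: 1 codon.
Asn: 2 codons.
2 × 6 × 1 × 2 = 24.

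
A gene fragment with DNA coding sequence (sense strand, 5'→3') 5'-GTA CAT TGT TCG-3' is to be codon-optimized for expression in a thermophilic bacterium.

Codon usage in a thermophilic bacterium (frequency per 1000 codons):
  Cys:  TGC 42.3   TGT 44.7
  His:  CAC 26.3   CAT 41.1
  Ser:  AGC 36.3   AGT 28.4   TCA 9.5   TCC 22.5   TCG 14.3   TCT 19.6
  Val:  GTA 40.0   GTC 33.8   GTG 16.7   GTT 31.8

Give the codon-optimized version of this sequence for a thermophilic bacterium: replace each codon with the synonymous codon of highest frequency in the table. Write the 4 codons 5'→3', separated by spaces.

GTA CAT TGT AGC

Codon 1 (Val): best is GTA at 40.0.
Codon 2 (His): best is CAT at 41.1.
Codon 3 (Cys): best is TGT at 44.7.
Codon 4 (Ser): best is AGC at 36.3.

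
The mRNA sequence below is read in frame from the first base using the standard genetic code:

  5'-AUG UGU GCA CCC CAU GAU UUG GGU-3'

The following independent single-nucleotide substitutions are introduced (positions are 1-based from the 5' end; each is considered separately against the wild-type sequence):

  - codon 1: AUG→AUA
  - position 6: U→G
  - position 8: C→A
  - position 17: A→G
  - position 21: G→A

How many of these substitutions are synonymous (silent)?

1

Codon 1: AUG (Met) → AUA (Ile) — missense.
Codon 2: UGU (Cys) → UGG (Trp) — missense.
Codon 3: GCA (Ala) → GAA (Glu) — missense.
Codon 6: GAU (Asp) → GGU (Gly) — missense.
Codon 7: UUG (Leu) → UUA (Leu) — synonymous.
Synonymous: 1 of 5.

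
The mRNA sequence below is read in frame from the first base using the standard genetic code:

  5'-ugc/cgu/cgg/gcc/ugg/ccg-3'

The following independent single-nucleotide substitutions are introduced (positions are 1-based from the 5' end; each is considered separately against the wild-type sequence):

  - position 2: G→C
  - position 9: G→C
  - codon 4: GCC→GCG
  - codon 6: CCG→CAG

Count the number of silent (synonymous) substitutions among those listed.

Codon 1: UGC (Cys) → UCC (Ser) — missense.
Codon 3: CGG (Arg) → CGC (Arg) — synonymous.
Codon 4: GCC (Ala) → GCG (Ala) — synonymous.
Codon 6: CCG (Pro) → CAG (Gln) — missense.
Synonymous: 2 of 4.

2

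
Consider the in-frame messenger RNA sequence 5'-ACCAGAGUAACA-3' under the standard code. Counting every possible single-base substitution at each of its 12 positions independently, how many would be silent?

11

Codon 1 (ACC, Thr): 3 synonymous substitutions.
Codon 2 (AGA, Arg): 2 synonymous substitutions.
Codon 3 (GUA, Val): 3 synonymous substitutions.
Codon 4 (ACA, Thr): 3 synonymous substitutions.
Total: 3 + 2 + 3 + 3 = 11.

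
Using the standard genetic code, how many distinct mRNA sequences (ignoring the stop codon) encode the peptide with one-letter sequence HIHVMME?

96

His: 2 codons.
Ile: 3 codons.
His: 2 codons.
Val: 4 codons.
Met: 1 codon.
Met: 1 codon.
Glu: 2 codons.
2 × 3 × 2 × 4 × 1 × 1 × 2 = 96.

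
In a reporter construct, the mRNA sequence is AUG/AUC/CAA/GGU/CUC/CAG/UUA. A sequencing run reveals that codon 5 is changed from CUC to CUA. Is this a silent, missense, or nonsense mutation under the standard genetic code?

silent

Position 15 falls in codon 5: CUC → Leu.
After the substitution the codon is CUA → Leu.
Both encode Leu, so the change is synonymous.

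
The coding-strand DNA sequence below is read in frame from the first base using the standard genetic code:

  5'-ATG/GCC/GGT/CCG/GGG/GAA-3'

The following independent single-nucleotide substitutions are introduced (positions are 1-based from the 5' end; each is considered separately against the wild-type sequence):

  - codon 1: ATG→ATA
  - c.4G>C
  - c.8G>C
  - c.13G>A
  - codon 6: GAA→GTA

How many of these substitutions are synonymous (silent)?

0

Codon 1: ATG (Met) → ATA (Ile) — missense.
Codon 2: GCC (Ala) → CCC (Pro) — missense.
Codon 3: GGT (Gly) → GCT (Ala) — missense.
Codon 5: GGG (Gly) → AGG (Arg) — missense.
Codon 6: GAA (Glu) → GTA (Val) — missense.
Synonymous: 0 of 5.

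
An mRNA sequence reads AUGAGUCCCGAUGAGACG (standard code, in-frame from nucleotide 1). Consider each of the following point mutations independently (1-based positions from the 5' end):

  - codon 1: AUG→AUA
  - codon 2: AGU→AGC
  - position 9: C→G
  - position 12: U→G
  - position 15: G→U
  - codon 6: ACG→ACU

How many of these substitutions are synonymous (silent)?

Codon 1: AUG (Met) → AUA (Ile) — missense.
Codon 2: AGU (Ser) → AGC (Ser) — synonymous.
Codon 3: CCC (Pro) → CCG (Pro) — synonymous.
Codon 4: GAU (Asp) → GAG (Glu) — missense.
Codon 5: GAG (Glu) → GAU (Asp) — missense.
Codon 6: ACG (Thr) → ACU (Thr) — synonymous.
Synonymous: 3 of 6.

3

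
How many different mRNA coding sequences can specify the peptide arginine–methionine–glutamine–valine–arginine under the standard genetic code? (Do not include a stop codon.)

288

Arg: 6 codons.
Met: 1 codon.
Gln: 2 codons.
Val: 4 codons.
Arg: 6 codons.
6 × 1 × 2 × 4 × 6 = 288.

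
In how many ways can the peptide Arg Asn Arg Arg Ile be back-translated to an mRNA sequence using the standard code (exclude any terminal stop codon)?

Arg: 6 codons.
Asn: 2 codons.
Arg: 6 codons.
Arg: 6 codons.
Ile: 3 codons.
6 × 2 × 6 × 6 × 3 = 1296.

1296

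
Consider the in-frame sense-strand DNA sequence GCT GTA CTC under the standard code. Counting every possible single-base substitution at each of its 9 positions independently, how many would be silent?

Codon 1 (GCT, Ala): 3 synonymous substitutions.
Codon 2 (GTA, Val): 3 synonymous substitutions.
Codon 3 (CTC, Leu): 3 synonymous substitutions.
Total: 3 + 3 + 3 = 9.

9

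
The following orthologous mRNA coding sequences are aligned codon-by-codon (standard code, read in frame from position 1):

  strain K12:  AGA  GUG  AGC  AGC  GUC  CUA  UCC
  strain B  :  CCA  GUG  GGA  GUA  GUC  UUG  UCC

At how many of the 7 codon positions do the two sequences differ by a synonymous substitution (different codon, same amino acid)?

Codon 1: AGA Arg / CCA Pro — nonsynonymous.
Codon 2: GUG Val / GUG Val — identical.
Codon 3: AGC Ser / GGA Gly — nonsynonymous.
Codon 4: AGC Ser / GUA Val — nonsynonymous.
Codon 5: GUC Val / GUC Val — identical.
Codon 6: CUA Leu / UUG Leu — synonymous.
Codon 7: UCC Ser / UCC Ser — identical.
Synonymous differences: 1.

1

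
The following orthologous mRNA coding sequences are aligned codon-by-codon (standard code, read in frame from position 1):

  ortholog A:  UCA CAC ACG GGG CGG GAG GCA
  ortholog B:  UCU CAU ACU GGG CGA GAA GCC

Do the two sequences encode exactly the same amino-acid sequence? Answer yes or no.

Codon 1: UCA Ser / UCU Ser — synonymous.
Codon 2: CAC His / CAU His — synonymous.
Codon 3: ACG Thr / ACU Thr — synonymous.
Codon 4: GGG Gly / GGG Gly — identical.
Codon 5: CGG Arg / CGA Arg — synonymous.
Codon 6: GAG Glu / GAA Glu — synonymous.
Codon 7: GCA Ala / GCC Ala — synonymous.
Nonsynonymous differences: 0 → same protein.

yes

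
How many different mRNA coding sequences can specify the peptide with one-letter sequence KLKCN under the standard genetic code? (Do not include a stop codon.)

96

Lys: 2 codons.
Leu: 6 codons.
Lys: 2 codons.
Cys: 2 codons.
Asn: 2 codons.
2 × 6 × 2 × 2 × 2 = 96.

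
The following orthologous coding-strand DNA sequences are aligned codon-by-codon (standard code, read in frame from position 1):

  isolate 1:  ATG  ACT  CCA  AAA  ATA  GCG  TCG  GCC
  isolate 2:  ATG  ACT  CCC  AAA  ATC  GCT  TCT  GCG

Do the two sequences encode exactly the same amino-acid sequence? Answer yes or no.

yes

Codon 1: ATG Met / ATG Met — identical.
Codon 2: ACT Thr / ACT Thr — identical.
Codon 3: CCA Pro / CCC Pro — synonymous.
Codon 4: AAA Lys / AAA Lys — identical.
Codon 5: ATA Ile / ATC Ile — synonymous.
Codon 6: GCG Ala / GCT Ala — synonymous.
Codon 7: TCG Ser / TCT Ser — synonymous.
Codon 8: GCC Ala / GCG Ala — synonymous.
Nonsynonymous differences: 0 → same protein.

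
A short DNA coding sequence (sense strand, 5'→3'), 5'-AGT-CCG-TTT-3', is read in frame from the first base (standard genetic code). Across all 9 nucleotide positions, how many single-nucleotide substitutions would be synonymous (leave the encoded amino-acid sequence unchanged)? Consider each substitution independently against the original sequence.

Codon 1 (AGT, Ser): 1 synonymous substitution.
Codon 2 (CCG, Pro): 3 synonymous substitutions.
Codon 3 (TTT, Phe): 1 synonymous substitution.
Total: 1 + 3 + 1 = 5.

5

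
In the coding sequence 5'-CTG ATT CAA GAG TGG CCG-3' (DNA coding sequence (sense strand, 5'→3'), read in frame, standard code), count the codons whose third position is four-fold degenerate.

2

Codon 1 CTG (Leu): third position 4-fold.
Codon 2 ATT (Ile): third position 3-fold.
Codon 3 CAA (Gln): third position 2-fold.
Codon 4 GAG (Glu): third position 2-fold.
Codon 5 TGG (Trp): third position 1-fold.
Codon 6 CCG (Pro): third position 4-fold.
Four-fold degenerate third positions: 2.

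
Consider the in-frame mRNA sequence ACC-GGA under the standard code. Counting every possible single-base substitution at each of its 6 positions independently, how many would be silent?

Codon 1 (ACC, Thr): 3 synonymous substitutions.
Codon 2 (GGA, Gly): 3 synonymous substitutions.
Total: 3 + 3 = 6.

6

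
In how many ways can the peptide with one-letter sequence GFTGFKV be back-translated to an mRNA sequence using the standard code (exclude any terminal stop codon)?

Gly: 4 codons.
Phe: 2 codons.
Thr: 4 codons.
Gly: 4 codons.
Phe: 2 codons.
Lys: 2 codons.
Val: 4 codons.
4 × 2 × 4 × 4 × 2 × 2 × 4 = 2048.

2048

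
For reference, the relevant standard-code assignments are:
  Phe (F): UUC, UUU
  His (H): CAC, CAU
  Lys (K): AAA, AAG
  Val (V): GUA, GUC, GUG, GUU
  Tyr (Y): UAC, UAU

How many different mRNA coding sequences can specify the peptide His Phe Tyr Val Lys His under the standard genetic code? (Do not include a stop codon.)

His: 2 codons.
Phe: 2 codons.
Tyr: 2 codons.
Val: 4 codons.
Lys: 2 codons.
His: 2 codons.
2 × 2 × 2 × 4 × 2 × 2 = 128.

128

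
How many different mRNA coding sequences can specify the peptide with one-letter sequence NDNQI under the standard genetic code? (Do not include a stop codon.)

48

Asn: 2 codons.
Asp: 2 codons.
Asn: 2 codons.
Gln: 2 codons.
Ile: 3 codons.
2 × 2 × 2 × 2 × 3 = 48.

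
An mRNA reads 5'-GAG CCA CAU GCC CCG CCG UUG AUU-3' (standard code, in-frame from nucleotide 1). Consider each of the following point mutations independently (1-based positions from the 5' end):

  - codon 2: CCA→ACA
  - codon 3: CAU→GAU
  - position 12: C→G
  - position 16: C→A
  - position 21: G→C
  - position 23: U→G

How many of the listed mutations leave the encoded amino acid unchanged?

1

Codon 2: CCA (Pro) → ACA (Thr) — missense.
Codon 3: CAU (His) → GAU (Asp) — missense.
Codon 4: GCC (Ala) → GCG (Ala) — synonymous.
Codon 6: CCG (Pro) → ACG (Thr) — missense.
Codon 7: UUG (Leu) → UUC (Phe) — missense.
Codon 8: AUU (Ile) → AGU (Ser) — missense.
Synonymous: 1 of 6.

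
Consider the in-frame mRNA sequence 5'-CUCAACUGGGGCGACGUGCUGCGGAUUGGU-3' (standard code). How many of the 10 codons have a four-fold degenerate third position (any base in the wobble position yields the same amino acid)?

6

Codon 1 CUC (Leu): third position 4-fold.
Codon 2 AAC (Asn): third position 2-fold.
Codon 3 UGG (Trp): third position 1-fold.
Codon 4 GGC (Gly): third position 4-fold.
Codon 5 GAC (Asp): third position 2-fold.
Codon 6 GUG (Val): third position 4-fold.
Codon 7 CUG (Leu): third position 4-fold.
Codon 8 CGG (Arg): third position 4-fold.
Codon 9 AUU (Ile): third position 3-fold.
Codon 10 GGU (Gly): third position 4-fold.
Four-fold degenerate third positions: 6.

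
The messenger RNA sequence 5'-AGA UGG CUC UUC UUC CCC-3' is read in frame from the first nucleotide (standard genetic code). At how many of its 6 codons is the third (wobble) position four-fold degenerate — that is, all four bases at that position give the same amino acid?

2

Codon 1 AGA (Arg): third position 2-fold.
Codon 2 UGG (Trp): third position 1-fold.
Codon 3 CUC (Leu): third position 4-fold.
Codon 4 UUC (Phe): third position 2-fold.
Codon 5 UUC (Phe): third position 2-fold.
Codon 6 CCC (Pro): third position 4-fold.
Four-fold degenerate third positions: 2.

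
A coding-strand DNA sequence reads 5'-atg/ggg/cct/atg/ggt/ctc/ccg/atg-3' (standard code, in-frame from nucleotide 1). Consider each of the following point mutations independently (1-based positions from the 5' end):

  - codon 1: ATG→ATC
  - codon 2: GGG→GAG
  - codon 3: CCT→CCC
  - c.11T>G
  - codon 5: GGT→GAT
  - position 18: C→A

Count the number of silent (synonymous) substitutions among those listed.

2

Codon 1: ATG (Met) → ATC (Ile) — missense.
Codon 2: GGG (Gly) → GAG (Glu) — missense.
Codon 3: CCT (Pro) → CCC (Pro) — synonymous.
Codon 4: ATG (Met) → AGG (Arg) — missense.
Codon 5: GGT (Gly) → GAT (Asp) — missense.
Codon 6: CTC (Leu) → CTA (Leu) — synonymous.
Synonymous: 2 of 6.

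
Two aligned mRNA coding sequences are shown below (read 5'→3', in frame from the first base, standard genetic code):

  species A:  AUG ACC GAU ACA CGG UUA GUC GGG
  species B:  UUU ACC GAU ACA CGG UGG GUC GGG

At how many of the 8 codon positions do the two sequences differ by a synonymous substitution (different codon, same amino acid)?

Codon 1: AUG Met / UUU Phe — nonsynonymous.
Codon 2: ACC Thr / ACC Thr — identical.
Codon 3: GAU Asp / GAU Asp — identical.
Codon 4: ACA Thr / ACA Thr — identical.
Codon 5: CGG Arg / CGG Arg — identical.
Codon 6: UUA Leu / UGG Trp — nonsynonymous.
Codon 7: GUC Val / GUC Val — identical.
Codon 8: GGG Gly / GGG Gly — identical.
Synonymous differences: 0.

0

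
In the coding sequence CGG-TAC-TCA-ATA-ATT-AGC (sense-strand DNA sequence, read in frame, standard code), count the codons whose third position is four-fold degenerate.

2

Codon 1 CGG (Arg): third position 4-fold.
Codon 2 TAC (Tyr): third position 2-fold.
Codon 3 TCA (Ser): third position 4-fold.
Codon 4 ATA (Ile): third position 3-fold.
Codon 5 ATT (Ile): third position 3-fold.
Codon 6 AGC (Ser): third position 2-fold.
Four-fold degenerate third positions: 2.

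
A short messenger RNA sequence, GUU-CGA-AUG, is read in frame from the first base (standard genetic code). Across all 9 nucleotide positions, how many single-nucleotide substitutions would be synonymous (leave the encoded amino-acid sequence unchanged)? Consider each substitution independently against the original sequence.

Codon 1 (GUU, Val): 3 synonymous substitutions.
Codon 2 (CGA, Arg): 4 synonymous substitutions.
Codon 3 (AUG, Met): 0 synonymous substitutions.
Total: 3 + 4 + 0 = 7.

7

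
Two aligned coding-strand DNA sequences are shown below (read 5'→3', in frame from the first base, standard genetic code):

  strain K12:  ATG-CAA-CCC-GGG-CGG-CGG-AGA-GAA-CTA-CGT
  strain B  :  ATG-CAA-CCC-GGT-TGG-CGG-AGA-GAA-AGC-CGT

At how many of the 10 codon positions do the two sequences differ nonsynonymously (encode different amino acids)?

Codon 1: ATG Met / ATG Met — identical.
Codon 2: CAA Gln / CAA Gln — identical.
Codon 3: CCC Pro / CCC Pro — identical.
Codon 4: GGG Gly / GGT Gly — synonymous.
Codon 5: CGG Arg / TGG Trp — nonsynonymous.
Codon 6: CGG Arg / CGG Arg — identical.
Codon 7: AGA Arg / AGA Arg — identical.
Codon 8: GAA Glu / GAA Glu — identical.
Codon 9: CTA Leu / AGC Ser — nonsynonymous.
Codon 10: CGT Arg / CGT Arg — identical.
Nonsynonymous differences: 2.

2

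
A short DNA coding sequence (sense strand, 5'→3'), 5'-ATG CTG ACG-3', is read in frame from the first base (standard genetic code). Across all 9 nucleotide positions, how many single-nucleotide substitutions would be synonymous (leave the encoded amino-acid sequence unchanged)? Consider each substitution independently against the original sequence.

Codon 1 (ATG, Met): 0 synonymous substitutions.
Codon 2 (CTG, Leu): 4 synonymous substitutions.
Codon 3 (ACG, Thr): 3 synonymous substitutions.
Total: 0 + 4 + 3 = 7.

7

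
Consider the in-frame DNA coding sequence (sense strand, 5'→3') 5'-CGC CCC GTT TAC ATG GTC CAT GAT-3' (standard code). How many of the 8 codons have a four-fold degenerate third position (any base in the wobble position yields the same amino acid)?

4

Codon 1 CGC (Arg): third position 4-fold.
Codon 2 CCC (Pro): third position 4-fold.
Codon 3 GTT (Val): third position 4-fold.
Codon 4 TAC (Tyr): third position 2-fold.
Codon 5 ATG (Met): third position 1-fold.
Codon 6 GTC (Val): third position 4-fold.
Codon 7 CAT (His): third position 2-fold.
Codon 8 GAT (Asp): third position 2-fold.
Four-fold degenerate third positions: 4.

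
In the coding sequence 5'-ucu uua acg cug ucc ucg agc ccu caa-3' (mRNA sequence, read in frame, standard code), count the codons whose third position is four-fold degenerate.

Codon 1 UCU (Ser): third position 4-fold.
Codon 2 UUA (Leu): third position 2-fold.
Codon 3 ACG (Thr): third position 4-fold.
Codon 4 CUG (Leu): third position 4-fold.
Codon 5 UCC (Ser): third position 4-fold.
Codon 6 UCG (Ser): third position 4-fold.
Codon 7 AGC (Ser): third position 2-fold.
Codon 8 CCU (Pro): third position 4-fold.
Codon 9 CAA (Gln): third position 2-fold.
Four-fold degenerate third positions: 6.

6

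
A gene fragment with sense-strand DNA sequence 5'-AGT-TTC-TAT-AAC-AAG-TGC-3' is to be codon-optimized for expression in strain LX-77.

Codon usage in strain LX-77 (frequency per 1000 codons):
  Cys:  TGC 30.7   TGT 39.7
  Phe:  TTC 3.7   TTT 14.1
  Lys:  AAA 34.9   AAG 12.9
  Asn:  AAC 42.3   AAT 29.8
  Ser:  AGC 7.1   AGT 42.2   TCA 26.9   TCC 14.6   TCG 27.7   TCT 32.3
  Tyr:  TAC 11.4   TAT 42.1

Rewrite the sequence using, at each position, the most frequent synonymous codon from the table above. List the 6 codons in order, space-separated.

Codon 1 (Ser): best is AGT at 42.2.
Codon 2 (Phe): best is TTT at 14.1.
Codon 3 (Tyr): best is TAT at 42.1.
Codon 4 (Asn): best is AAC at 42.3.
Codon 5 (Lys): best is AAA at 34.9.
Codon 6 (Cys): best is TGT at 39.7.

AGT TTT TAT AAC AAA TGT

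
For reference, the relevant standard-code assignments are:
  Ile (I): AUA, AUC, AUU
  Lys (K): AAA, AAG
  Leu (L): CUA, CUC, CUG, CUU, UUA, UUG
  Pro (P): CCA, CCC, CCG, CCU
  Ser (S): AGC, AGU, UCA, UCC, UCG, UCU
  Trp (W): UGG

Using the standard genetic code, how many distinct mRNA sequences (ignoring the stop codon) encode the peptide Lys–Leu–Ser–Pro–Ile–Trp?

Lys: 2 codons.
Leu: 6 codons.
Ser: 6 codons.
Pro: 4 codons.
Ile: 3 codons.
Trp: 1 codon.
2 × 6 × 6 × 4 × 3 × 1 = 864.

864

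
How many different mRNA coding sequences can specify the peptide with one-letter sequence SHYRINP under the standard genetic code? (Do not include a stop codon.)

3456

Ser: 6 codons.
His: 2 codons.
Tyr: 2 codons.
Arg: 6 codons.
Ile: 3 codons.
Asn: 2 codons.
Pro: 4 codons.
6 × 2 × 2 × 6 × 3 × 2 × 4 = 3456.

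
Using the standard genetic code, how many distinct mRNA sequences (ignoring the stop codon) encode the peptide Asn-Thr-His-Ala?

64

Asn: 2 codons.
Thr: 4 codons.
His: 2 codons.
Ala: 4 codons.
2 × 4 × 2 × 4 = 64.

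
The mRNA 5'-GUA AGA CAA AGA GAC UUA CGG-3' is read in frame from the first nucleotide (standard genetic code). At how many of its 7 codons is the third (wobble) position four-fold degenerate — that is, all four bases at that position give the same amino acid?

2

Codon 1 GUA (Val): third position 4-fold.
Codon 2 AGA (Arg): third position 2-fold.
Codon 3 CAA (Gln): third position 2-fold.
Codon 4 AGA (Arg): third position 2-fold.
Codon 5 GAC (Asp): third position 2-fold.
Codon 6 UUA (Leu): third position 2-fold.
Codon 7 CGG (Arg): third position 4-fold.
Four-fold degenerate third positions: 2.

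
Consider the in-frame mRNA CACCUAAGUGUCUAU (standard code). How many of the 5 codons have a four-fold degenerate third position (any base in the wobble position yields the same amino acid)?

2

Codon 1 CAC (His): third position 2-fold.
Codon 2 CUA (Leu): third position 4-fold.
Codon 3 AGU (Ser): third position 2-fold.
Codon 4 GUC (Val): third position 4-fold.
Codon 5 UAU (Tyr): third position 2-fold.
Four-fold degenerate third positions: 2.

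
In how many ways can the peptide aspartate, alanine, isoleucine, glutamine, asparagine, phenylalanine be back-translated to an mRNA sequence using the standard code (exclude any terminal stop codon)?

192

Asp: 2 codons.
Ala: 4 codons.
Ile: 3 codons.
Gln: 2 codons.
Asn: 2 codons.
Phe: 2 codons.
2 × 4 × 3 × 2 × 2 × 2 = 192.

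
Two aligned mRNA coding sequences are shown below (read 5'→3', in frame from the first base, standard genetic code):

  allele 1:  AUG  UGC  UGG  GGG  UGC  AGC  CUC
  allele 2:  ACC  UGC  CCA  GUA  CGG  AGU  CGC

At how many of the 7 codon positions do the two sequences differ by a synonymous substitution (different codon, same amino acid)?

1

Codon 1: AUG Met / ACC Thr — nonsynonymous.
Codon 2: UGC Cys / UGC Cys — identical.
Codon 3: UGG Trp / CCA Pro — nonsynonymous.
Codon 4: GGG Gly / GUA Val — nonsynonymous.
Codon 5: UGC Cys / CGG Arg — nonsynonymous.
Codon 6: AGC Ser / AGU Ser — synonymous.
Codon 7: CUC Leu / CGC Arg — nonsynonymous.
Synonymous differences: 1.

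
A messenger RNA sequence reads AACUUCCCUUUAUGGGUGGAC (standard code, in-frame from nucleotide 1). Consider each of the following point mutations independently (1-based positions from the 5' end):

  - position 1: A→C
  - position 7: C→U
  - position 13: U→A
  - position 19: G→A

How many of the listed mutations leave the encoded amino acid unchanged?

Codon 1: AAC (Asn) → CAC (His) — missense.
Codon 3: CCU (Pro) → UCU (Ser) — missense.
Codon 5: UGG (Trp) → AGG (Arg) — missense.
Codon 7: GAC (Asp) → AAC (Asn) — missense.
Synonymous: 0 of 4.

0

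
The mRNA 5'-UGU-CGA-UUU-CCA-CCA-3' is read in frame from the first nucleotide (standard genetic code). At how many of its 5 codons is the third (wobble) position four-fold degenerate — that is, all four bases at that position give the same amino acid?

Codon 1 UGU (Cys): third position 2-fold.
Codon 2 CGA (Arg): third position 4-fold.
Codon 3 UUU (Phe): third position 2-fold.
Codon 4 CCA (Pro): third position 4-fold.
Codon 5 CCA (Pro): third position 4-fold.
Four-fold degenerate third positions: 3.

3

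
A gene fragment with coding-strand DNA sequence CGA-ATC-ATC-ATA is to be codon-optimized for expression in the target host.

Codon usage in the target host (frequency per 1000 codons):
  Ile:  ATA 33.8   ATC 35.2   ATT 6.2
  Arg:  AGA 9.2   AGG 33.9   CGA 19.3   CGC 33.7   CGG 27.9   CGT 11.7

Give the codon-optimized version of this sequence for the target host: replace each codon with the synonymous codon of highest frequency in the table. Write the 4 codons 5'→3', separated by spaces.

Codon 1 (Arg): best is AGG at 33.9.
Codon 2 (Ile): best is ATC at 35.2.
Codon 3 (Ile): best is ATC at 35.2.
Codon 4 (Ile): best is ATC at 35.2.

AGG ATC ATC ATC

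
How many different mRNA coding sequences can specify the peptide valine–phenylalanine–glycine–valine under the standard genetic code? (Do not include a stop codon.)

128

Val: 4 codons.
Phe: 2 codons.
Gly: 4 codons.
Val: 4 codons.
4 × 2 × 4 × 4 = 128.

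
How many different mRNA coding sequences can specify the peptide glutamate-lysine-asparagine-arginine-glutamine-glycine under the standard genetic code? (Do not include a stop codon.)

Glu: 2 codons.
Lys: 2 codons.
Asn: 2 codons.
Arg: 6 codons.
Gln: 2 codons.
Gly: 4 codons.
2 × 2 × 2 × 6 × 2 × 4 = 384.

384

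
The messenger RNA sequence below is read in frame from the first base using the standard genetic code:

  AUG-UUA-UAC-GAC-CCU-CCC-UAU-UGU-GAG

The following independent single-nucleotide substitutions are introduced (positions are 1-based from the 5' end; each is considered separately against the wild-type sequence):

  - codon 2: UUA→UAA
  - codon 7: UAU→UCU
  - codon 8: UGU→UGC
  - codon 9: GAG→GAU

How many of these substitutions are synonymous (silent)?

1

Codon 2: UUA (Leu) → UAA (Stop) — nonsense.
Codon 7: UAU (Tyr) → UCU (Ser) — missense.
Codon 8: UGU (Cys) → UGC (Cys) — synonymous.
Codon 9: GAG (Glu) → GAU (Asp) — missense.
Synonymous: 1 of 4.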